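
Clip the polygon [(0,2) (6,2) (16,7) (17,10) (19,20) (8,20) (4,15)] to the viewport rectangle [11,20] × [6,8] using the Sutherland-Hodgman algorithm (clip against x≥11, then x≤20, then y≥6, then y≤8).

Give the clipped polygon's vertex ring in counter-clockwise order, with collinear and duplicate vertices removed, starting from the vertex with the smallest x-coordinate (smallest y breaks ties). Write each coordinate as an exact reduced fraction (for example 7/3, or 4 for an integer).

Clipped polygon: [(11,6) (14,6) (16,7) (49/3,8) (11,8)]

1. After x ≥ 11: [(11,9/2) (16,7) (17,10) (19,20) (11,20)]
2. After x ≤ 20: [(11,9/2) (16,7) (17,10) (19,20) (11,20)]
3. After y ≥ 6: [(11,6) (14,6) (16,7) (17,10) (19,20) (11,20)]
4. After y ≤ 8: [(11,8) (11,6) (14,6) (16,7) (49/3,8)]
5. Canonical ring: [(11,6) (14,6) (16,7) (49/3,8) (11,8)]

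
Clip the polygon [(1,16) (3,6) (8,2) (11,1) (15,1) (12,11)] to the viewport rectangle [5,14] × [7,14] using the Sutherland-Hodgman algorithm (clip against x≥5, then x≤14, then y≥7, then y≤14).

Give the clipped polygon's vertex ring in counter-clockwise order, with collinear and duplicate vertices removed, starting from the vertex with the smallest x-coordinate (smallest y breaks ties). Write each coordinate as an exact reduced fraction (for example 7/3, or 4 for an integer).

Clipped polygon: [(5,7) (66/5,7) (12,11) (27/5,14) (5,14)]

1. After x ≥ 5: [(5,156/11) (5,22/5) (8,2) (11,1) (15,1) (12,11)]
2. After x ≤ 14: [(5,156/11) (5,22/5) (8,2) (11,1) (14,1) (14,13/3) (12,11)]
3. After y ≥ 7: [(5,156/11) (5,7) (66/5,7) (12,11)]
4. After y ≤ 14: [(27/5,14) (5,14) (5,7) (66/5,7) (12,11)]
5. Canonical ring: [(5,7) (66/5,7) (12,11) (27/5,14) (5,14)]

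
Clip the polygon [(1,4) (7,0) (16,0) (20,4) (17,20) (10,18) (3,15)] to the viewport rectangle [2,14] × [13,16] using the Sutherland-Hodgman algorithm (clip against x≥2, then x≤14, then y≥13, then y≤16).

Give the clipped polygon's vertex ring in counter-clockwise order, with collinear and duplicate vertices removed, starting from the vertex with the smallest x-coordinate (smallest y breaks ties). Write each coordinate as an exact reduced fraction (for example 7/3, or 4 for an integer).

1. After x ≥ 2: [(2,19/2) (2,10/3) (7,0) (16,0) (20,4) (17,20) (10,18) (3,15)]
2. After x ≤ 14: [(2,19/2) (2,10/3) (7,0) (14,0) (14,134/7) (10,18) (3,15)]
3. After y ≥ 13: [(29/11,13) (14,13) (14,134/7) (10,18) (3,15)]
4. After y ≤ 16: [(29/11,13) (14,13) (14,16) (16/3,16) (3,15)]
5. Canonical ring: [(29/11,13) (14,13) (14,16) (16/3,16) (3,15)]

Clipped polygon: [(29/11,13) (14,13) (14,16) (16/3,16) (3,15)]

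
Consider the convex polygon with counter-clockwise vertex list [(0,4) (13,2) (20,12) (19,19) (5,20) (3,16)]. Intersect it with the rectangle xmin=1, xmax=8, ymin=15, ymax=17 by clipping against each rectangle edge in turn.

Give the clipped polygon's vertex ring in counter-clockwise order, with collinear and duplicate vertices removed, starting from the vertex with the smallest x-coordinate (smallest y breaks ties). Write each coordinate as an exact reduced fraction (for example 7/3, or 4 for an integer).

Clipped polygon: [(11/4,15) (8,15) (8,17) (7/2,17) (3,16)]

1. After x ≥ 1: [(1,8) (1,50/13) (13,2) (20,12) (19,19) (5,20) (3,16)]
2. After x ≤ 8: [(1,8) (1,50/13) (8,36/13) (8,277/14) (5,20) (3,16)]
3. After y ≥ 15: [(11/4,15) (8,15) (8,277/14) (5,20) (3,16)]
4. After y ≤ 17: [(11/4,15) (8,15) (8,17) (7/2,17) (3,16)]
5. Canonical ring: [(11/4,15) (8,15) (8,17) (7/2,17) (3,16)]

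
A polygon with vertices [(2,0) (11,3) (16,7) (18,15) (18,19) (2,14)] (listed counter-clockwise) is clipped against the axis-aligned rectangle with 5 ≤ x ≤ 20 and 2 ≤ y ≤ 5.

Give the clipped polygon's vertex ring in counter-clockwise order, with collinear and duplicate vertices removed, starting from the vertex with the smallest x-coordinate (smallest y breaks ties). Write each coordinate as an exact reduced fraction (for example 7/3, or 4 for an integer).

Clipped polygon: [(5,2) (8,2) (11,3) (27/2,5) (5,5)]

1. After x ≥ 5: [(5,1) (11,3) (16,7) (18,15) (18,19) (5,239/16)]
2. After x ≤ 20: [(5,1) (11,3) (16,7) (18,15) (18,19) (5,239/16)]
3. After y ≥ 2: [(5,2) (8,2) (11,3) (16,7) (18,15) (18,19) (5,239/16)]
4. After y ≤ 5: [(5,5) (5,2) (8,2) (11,3) (27/2,5)]
5. Canonical ring: [(5,2) (8,2) (11,3) (27/2,5) (5,5)]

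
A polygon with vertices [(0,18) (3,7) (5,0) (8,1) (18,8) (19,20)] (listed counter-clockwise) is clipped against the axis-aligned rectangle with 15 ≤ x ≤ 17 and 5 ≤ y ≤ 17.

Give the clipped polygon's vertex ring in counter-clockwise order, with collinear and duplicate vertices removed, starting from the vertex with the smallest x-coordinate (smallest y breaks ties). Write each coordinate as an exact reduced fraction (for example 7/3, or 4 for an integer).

Clipped polygon: [(15,59/10) (17,73/10) (17,17) (15,17)]

1. After x ≥ 15: [(15,372/19) (15,59/10) (18,8) (19,20)]
2. After x ≤ 17: [(17,376/19) (15,372/19) (15,59/10) (17,73/10)]
3. After y ≥ 5: [(17,376/19) (15,372/19) (15,59/10) (17,73/10)]
4. After y ≤ 17: [(17,17) (15,17) (15,59/10) (17,73/10)]
5. Canonical ring: [(15,59/10) (17,73/10) (17,17) (15,17)]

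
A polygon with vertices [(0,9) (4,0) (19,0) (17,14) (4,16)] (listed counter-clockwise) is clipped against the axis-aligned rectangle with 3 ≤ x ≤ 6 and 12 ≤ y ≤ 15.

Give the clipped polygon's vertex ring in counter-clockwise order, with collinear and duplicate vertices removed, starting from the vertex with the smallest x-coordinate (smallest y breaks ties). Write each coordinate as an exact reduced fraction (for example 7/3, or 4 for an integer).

1. After x ≥ 3: [(3,57/4) (3,9/4) (4,0) (19,0) (17,14) (4,16)]
2. After x ≤ 6: [(3,57/4) (3,9/4) (4,0) (6,0) (6,204/13) (4,16)]
3. After y ≥ 12: [(3,57/4) (3,12) (6,12) (6,204/13) (4,16)]
4. After y ≤ 15: [(24/7,15) (3,57/4) (3,12) (6,12) (6,15)]
5. Canonical ring: [(3,12) (6,12) (6,15) (24/7,15) (3,57/4)]

Clipped polygon: [(3,12) (6,12) (6,15) (24/7,15) (3,57/4)]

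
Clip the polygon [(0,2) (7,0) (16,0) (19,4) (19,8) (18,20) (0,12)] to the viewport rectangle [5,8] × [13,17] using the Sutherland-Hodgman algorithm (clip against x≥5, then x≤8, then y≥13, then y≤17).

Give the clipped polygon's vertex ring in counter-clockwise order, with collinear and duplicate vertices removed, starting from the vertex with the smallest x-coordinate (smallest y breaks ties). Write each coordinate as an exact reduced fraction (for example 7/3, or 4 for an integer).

Clipped polygon: [(5,13) (8,13) (8,140/9) (5,128/9)]

1. After x ≥ 5: [(5,4/7) (7,0) (16,0) (19,4) (19,8) (18,20) (5,128/9)]
2. After x ≤ 8: [(5,4/7) (7,0) (8,0) (8,140/9) (5,128/9)]
3. After y ≥ 13: [(5,13) (8,13) (8,140/9) (5,128/9)]
4. After y ≤ 17: [(5,13) (8,13) (8,140/9) (5,128/9)]
5. Canonical ring: [(5,13) (8,13) (8,140/9) (5,128/9)]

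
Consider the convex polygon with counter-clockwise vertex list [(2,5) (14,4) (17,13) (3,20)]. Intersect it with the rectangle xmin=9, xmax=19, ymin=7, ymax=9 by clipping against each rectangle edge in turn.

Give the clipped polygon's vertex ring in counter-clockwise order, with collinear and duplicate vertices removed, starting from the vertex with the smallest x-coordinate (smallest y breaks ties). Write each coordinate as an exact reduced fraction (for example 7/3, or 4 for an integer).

1. After x ≥ 9: [(9,53/12) (14,4) (17,13) (9,17)]
2. After x ≤ 19: [(9,53/12) (14,4) (17,13) (9,17)]
3. After y ≥ 7: [(9,7) (15,7) (17,13) (9,17)]
4. After y ≤ 9: [(9,9) (9,7) (15,7) (47/3,9)]
5. Canonical ring: [(9,7) (15,7) (47/3,9) (9,9)]

Clipped polygon: [(9,7) (15,7) (47/3,9) (9,9)]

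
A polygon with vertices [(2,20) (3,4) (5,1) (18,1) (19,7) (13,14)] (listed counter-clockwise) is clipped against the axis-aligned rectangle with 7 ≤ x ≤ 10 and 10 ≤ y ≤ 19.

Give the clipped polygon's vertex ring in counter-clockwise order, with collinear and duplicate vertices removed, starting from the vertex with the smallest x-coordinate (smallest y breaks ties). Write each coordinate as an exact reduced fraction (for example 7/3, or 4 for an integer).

Clipped polygon: [(7,10) (10,10) (10,172/11) (7,190/11)]

1. After x ≥ 7: [(7,190/11) (7,1) (18,1) (19,7) (13,14)]
2. After x ≤ 10: [(10,172/11) (7,190/11) (7,1) (10,1)]
3. After y ≥ 10: [(10,10) (10,172/11) (7,190/11) (7,10)]
4. After y ≤ 19: [(10,10) (10,172/11) (7,190/11) (7,10)]
5. Canonical ring: [(7,10) (10,10) (10,172/11) (7,190/11)]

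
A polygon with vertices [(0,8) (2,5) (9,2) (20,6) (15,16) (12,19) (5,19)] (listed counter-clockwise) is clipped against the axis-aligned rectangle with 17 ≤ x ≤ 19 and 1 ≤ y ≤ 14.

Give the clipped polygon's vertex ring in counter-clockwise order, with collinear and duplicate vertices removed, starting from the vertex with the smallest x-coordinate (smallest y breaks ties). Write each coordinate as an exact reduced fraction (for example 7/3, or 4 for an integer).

Clipped polygon: [(17,54/11) (19,62/11) (19,8) (17,12)]

1. After x ≥ 17: [(17,54/11) (20,6) (17,12)]
2. After x ≤ 19: [(17,54/11) (19,62/11) (19,8) (17,12)]
3. After y ≥ 1: [(17,54/11) (19,62/11) (19,8) (17,12)]
4. After y ≤ 14: [(17,54/11) (19,62/11) (19,8) (17,12)]
5. Canonical ring: [(17,54/11) (19,62/11) (19,8) (17,12)]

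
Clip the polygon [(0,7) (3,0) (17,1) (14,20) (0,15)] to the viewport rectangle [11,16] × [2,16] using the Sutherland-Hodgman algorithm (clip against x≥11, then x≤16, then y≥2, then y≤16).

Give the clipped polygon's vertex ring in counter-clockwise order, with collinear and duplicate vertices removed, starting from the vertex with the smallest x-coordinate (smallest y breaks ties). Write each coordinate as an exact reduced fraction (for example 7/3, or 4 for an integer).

Clipped polygon: [(11,2) (16,2) (16,22/3) (278/19,16) (11,16)]

1. After x ≥ 11: [(11,4/7) (17,1) (14,20) (11,265/14)]
2. After x ≤ 16: [(11,4/7) (16,13/14) (16,22/3) (14,20) (11,265/14)]
3. After y ≥ 2: [(11,2) (16,2) (16,22/3) (14,20) (11,265/14)]
4. After y ≤ 16: [(11,16) (11,2) (16,2) (16,22/3) (278/19,16)]
5. Canonical ring: [(11,2) (16,2) (16,22/3) (278/19,16) (11,16)]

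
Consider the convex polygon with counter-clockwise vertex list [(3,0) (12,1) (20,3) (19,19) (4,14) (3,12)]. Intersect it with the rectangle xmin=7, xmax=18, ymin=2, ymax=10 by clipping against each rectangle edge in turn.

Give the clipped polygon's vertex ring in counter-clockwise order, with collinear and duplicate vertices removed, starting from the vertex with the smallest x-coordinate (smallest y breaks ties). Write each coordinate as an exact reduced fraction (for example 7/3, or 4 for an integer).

Clipped polygon: [(7,2) (16,2) (18,5/2) (18,10) (7,10)]

1. After x ≥ 7: [(7,4/9) (12,1) (20,3) (19,19) (7,15)]
2. After x ≤ 18: [(7,4/9) (12,1) (18,5/2) (18,56/3) (7,15)]
3. After y ≥ 2: [(7,2) (16,2) (18,5/2) (18,56/3) (7,15)]
4. After y ≤ 10: [(7,10) (7,2) (16,2) (18,5/2) (18,10)]
5. Canonical ring: [(7,2) (16,2) (18,5/2) (18,10) (7,10)]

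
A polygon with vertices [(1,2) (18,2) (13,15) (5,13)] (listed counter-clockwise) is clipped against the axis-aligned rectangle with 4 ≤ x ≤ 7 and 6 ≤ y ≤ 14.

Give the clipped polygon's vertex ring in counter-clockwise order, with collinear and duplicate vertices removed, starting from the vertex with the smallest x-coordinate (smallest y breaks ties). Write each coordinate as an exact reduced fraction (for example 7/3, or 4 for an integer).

1. After x ≥ 4: [(4,41/4) (4,2) (18,2) (13,15) (5,13)]
2. After x ≤ 7: [(4,41/4) (4,2) (7,2) (7,27/2) (5,13)]
3. After y ≥ 6: [(4,41/4) (4,6) (7,6) (7,27/2) (5,13)]
4. After y ≤ 14: [(4,41/4) (4,6) (7,6) (7,27/2) (5,13)]
5. Canonical ring: [(4,6) (7,6) (7,27/2) (5,13) (4,41/4)]

Clipped polygon: [(4,6) (7,6) (7,27/2) (5,13) (4,41/4)]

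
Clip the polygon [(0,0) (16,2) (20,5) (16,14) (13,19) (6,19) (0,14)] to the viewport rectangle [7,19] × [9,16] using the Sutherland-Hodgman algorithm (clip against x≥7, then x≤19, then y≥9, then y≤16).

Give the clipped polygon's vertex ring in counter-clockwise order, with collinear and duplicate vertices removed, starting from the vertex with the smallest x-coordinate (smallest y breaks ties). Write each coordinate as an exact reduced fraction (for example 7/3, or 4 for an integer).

Clipped polygon: [(7,9) (164/9,9) (16,14) (74/5,16) (7,16)]

1. After x ≥ 7: [(7,7/8) (16,2) (20,5) (16,14) (13,19) (7,19)]
2. After x ≤ 19: [(7,7/8) (16,2) (19,17/4) (19,29/4) (16,14) (13,19) (7,19)]
3. After y ≥ 9: [(7,9) (164/9,9) (16,14) (13,19) (7,19)]
4. After y ≤ 16: [(7,16) (7,9) (164/9,9) (16,14) (74/5,16)]
5. Canonical ring: [(7,9) (164/9,9) (16,14) (74/5,16) (7,16)]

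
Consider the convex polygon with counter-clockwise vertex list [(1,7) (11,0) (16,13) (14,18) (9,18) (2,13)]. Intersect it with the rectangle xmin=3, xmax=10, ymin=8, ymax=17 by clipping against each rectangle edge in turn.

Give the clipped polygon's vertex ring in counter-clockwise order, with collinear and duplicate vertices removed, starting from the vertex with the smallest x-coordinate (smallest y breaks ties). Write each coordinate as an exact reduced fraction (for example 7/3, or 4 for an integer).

Clipped polygon: [(3,8) (10,8) (10,17) (38/5,17) (3,96/7)]

1. After x ≥ 3: [(3,28/5) (11,0) (16,13) (14,18) (9,18) (3,96/7)]
2. After x ≤ 10: [(3,28/5) (10,7/10) (10,18) (9,18) (3,96/7)]
3. After y ≥ 8: [(3,8) (10,8) (10,18) (9,18) (3,96/7)]
4. After y ≤ 17: [(3,8) (10,8) (10,17) (38/5,17) (3,96/7)]
5. Canonical ring: [(3,8) (10,8) (10,17) (38/5,17) (3,96/7)]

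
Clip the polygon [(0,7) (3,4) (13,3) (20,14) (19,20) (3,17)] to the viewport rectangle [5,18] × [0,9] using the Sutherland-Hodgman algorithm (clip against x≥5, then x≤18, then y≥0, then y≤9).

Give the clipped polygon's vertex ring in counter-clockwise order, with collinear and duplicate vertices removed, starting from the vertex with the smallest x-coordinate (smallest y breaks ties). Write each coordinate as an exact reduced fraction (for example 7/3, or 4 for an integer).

Clipped polygon: [(5,19/5) (13,3) (185/11,9) (5,9)]

1. After x ≥ 5: [(5,19/5) (13,3) (20,14) (19,20) (5,139/8)]
2. After x ≤ 18: [(5,19/5) (13,3) (18,76/7) (18,317/16) (5,139/8)]
3. After y ≥ 0: [(5,19/5) (13,3) (18,76/7) (18,317/16) (5,139/8)]
4. After y ≤ 9: [(5,9) (5,19/5) (13,3) (185/11,9)]
5. Canonical ring: [(5,19/5) (13,3) (185/11,9) (5,9)]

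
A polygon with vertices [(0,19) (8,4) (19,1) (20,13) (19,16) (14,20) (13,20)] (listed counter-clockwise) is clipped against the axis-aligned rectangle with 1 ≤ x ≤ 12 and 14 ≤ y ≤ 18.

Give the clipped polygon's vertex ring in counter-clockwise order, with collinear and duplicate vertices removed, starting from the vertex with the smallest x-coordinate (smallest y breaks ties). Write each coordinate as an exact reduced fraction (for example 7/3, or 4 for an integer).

Clipped polygon: [(1,137/8) (8/3,14) (12,14) (12,18) (1,18)]

1. After x ≥ 1: [(1,248/13) (1,137/8) (8,4) (19,1) (20,13) (19,16) (14,20) (13,20)]
2. After x ≤ 12: [(12,259/13) (1,248/13) (1,137/8) (8,4) (12,32/11)]
3. After y ≥ 14: [(12,14) (12,259/13) (1,248/13) (1,137/8) (8/3,14)]
4. After y ≤ 18: [(12,14) (12,18) (1,18) (1,137/8) (8/3,14)]
5. Canonical ring: [(1,137/8) (8/3,14) (12,14) (12,18) (1,18)]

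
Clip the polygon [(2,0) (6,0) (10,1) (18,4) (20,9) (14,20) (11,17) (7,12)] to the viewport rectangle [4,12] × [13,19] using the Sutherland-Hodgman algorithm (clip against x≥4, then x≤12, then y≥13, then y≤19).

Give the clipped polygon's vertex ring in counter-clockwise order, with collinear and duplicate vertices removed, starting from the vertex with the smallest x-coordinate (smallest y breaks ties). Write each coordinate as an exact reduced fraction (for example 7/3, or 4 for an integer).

Clipped polygon: [(39/5,13) (12,13) (12,18) (11,17)]

1. After x ≥ 4: [(4,24/5) (4,0) (6,0) (10,1) (18,4) (20,9) (14,20) (11,17) (7,12)]
2. After x ≤ 12: [(4,24/5) (4,0) (6,0) (10,1) (12,7/4) (12,18) (11,17) (7,12)]
3. After y ≥ 13: [(12,13) (12,18) (11,17) (39/5,13)]
4. After y ≤ 19: [(12,13) (12,18) (11,17) (39/5,13)]
5. Canonical ring: [(39/5,13) (12,13) (12,18) (11,17)]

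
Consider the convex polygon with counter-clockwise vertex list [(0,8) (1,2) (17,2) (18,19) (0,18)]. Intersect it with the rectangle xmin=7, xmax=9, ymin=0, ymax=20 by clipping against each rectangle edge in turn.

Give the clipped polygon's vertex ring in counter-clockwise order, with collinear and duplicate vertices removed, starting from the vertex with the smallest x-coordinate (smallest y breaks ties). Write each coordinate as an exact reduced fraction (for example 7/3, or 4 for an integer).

Clipped polygon: [(7,2) (9,2) (9,37/2) (7,331/18)]

1. After x ≥ 7: [(7,2) (17,2) (18,19) (7,331/18)]
2. After x ≤ 9: [(7,2) (9,2) (9,37/2) (7,331/18)]
3. After y ≥ 0: [(7,2) (9,2) (9,37/2) (7,331/18)]
4. After y ≤ 20: [(7,2) (9,2) (9,37/2) (7,331/18)]
5. Canonical ring: [(7,2) (9,2) (9,37/2) (7,331/18)]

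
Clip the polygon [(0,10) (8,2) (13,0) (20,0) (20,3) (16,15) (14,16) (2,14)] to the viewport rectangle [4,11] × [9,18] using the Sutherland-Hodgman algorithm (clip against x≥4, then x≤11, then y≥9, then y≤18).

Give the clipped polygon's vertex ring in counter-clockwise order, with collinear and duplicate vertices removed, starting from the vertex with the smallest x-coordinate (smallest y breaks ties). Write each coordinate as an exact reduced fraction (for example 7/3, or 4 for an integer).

Clipped polygon: [(4,9) (11,9) (11,31/2) (4,43/3)]

1. After x ≥ 4: [(4,6) (8,2) (13,0) (20,0) (20,3) (16,15) (14,16) (4,43/3)]
2. After x ≤ 11: [(4,6) (8,2) (11,4/5) (11,31/2) (4,43/3)]
3. After y ≥ 9: [(4,9) (11,9) (11,31/2) (4,43/3)]
4. After y ≤ 18: [(4,9) (11,9) (11,31/2) (4,43/3)]
5. Canonical ring: [(4,9) (11,9) (11,31/2) (4,43/3)]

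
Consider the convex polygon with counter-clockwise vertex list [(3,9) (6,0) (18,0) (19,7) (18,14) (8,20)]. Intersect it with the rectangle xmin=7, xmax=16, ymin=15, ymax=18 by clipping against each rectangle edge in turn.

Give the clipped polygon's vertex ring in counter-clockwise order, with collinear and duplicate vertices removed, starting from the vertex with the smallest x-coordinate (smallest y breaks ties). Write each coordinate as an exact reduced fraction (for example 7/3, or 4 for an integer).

Clipped polygon: [(7,15) (16,15) (16,76/5) (34/3,18) (78/11,18) (7,89/5)]

1. After x ≥ 7: [(7,89/5) (7,0) (18,0) (19,7) (18,14) (8,20)]
2. After x ≤ 16: [(7,89/5) (7,0) (16,0) (16,76/5) (8,20)]
3. After y ≥ 15: [(7,89/5) (7,15) (16,15) (16,76/5) (8,20)]
4. After y ≤ 18: [(78/11,18) (7,89/5) (7,15) (16,15) (16,76/5) (34/3,18)]
5. Canonical ring: [(7,15) (16,15) (16,76/5) (34/3,18) (78/11,18) (7,89/5)]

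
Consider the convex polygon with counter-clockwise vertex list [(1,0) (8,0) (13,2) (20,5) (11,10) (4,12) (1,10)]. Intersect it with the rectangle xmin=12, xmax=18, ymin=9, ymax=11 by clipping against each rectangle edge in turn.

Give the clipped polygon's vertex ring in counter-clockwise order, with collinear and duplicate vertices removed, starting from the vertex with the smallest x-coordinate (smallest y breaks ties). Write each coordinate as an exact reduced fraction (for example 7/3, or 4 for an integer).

1. After x ≥ 12: [(12,8/5) (13,2) (20,5) (12,85/9)]
2. After x ≤ 18: [(12,8/5) (13,2) (18,29/7) (18,55/9) (12,85/9)]
3. After y ≥ 9: [(12,9) (64/5,9) (12,85/9)]
4. After y ≤ 11: [(12,9) (64/5,9) (12,85/9)]
5. Canonical ring: [(12,9) (64/5,9) (12,85/9)]

Clipped polygon: [(12,9) (64/5,9) (12,85/9)]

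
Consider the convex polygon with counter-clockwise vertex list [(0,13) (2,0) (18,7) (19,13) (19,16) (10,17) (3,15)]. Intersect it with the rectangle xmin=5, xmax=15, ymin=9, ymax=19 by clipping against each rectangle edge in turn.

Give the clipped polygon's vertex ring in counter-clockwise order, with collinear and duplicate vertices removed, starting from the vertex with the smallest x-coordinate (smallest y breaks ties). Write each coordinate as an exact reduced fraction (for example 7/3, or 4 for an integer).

Clipped polygon: [(5,9) (15,9) (15,148/9) (10,17) (5,109/7)]

1. After x ≥ 5: [(5,21/16) (18,7) (19,13) (19,16) (10,17) (5,109/7)]
2. After x ≤ 15: [(5,21/16) (15,91/16) (15,148/9) (10,17) (5,109/7)]
3. After y ≥ 9: [(5,9) (15,9) (15,148/9) (10,17) (5,109/7)]
4. After y ≤ 19: [(5,9) (15,9) (15,148/9) (10,17) (5,109/7)]
5. Canonical ring: [(5,9) (15,9) (15,148/9) (10,17) (5,109/7)]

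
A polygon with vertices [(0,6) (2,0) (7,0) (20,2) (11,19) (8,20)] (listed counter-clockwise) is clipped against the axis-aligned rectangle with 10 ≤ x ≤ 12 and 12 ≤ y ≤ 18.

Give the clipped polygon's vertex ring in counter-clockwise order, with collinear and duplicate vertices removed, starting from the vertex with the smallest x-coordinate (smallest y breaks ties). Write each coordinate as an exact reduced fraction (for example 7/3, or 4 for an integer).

Clipped polygon: [(10,12) (12,12) (12,154/9) (196/17,18) (10,18)]

1. After x ≥ 10: [(10,6/13) (20,2) (11,19) (10,58/3)]
2. After x ≤ 12: [(10,6/13) (12,10/13) (12,154/9) (11,19) (10,58/3)]
3. After y ≥ 12: [(10,12) (12,12) (12,154/9) (11,19) (10,58/3)]
4. After y ≤ 18: [(10,18) (10,12) (12,12) (12,154/9) (196/17,18)]
5. Canonical ring: [(10,12) (12,12) (12,154/9) (196/17,18) (10,18)]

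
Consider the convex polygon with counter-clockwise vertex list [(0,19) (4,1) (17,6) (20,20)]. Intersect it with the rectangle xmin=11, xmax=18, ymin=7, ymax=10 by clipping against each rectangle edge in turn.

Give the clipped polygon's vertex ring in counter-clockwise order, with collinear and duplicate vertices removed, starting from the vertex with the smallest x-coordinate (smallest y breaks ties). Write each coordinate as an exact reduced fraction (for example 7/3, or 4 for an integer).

Clipped polygon: [(11,7) (241/14,7) (125/7,10) (11,10)]

1. After x ≥ 11: [(11,391/20) (11,48/13) (17,6) (20,20)]
2. After x ≤ 18: [(18,199/10) (11,391/20) (11,48/13) (17,6) (18,32/3)]
3. After y ≥ 7: [(18,199/10) (11,391/20) (11,7) (241/14,7) (18,32/3)]
4. After y ≤ 10: [(11,10) (11,7) (241/14,7) (125/7,10)]
5. Canonical ring: [(11,7) (241/14,7) (125/7,10) (11,10)]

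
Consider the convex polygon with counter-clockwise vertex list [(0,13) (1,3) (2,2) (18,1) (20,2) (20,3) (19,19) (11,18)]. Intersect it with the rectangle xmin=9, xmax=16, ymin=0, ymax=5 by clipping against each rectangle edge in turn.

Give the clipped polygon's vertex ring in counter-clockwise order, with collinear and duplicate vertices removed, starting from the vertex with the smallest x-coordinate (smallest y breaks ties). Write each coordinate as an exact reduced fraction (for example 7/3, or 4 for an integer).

Clipped polygon: [(9,25/16) (16,9/8) (16,5) (9,5)]

1. After x ≥ 9: [(9,188/11) (9,25/16) (18,1) (20,2) (20,3) (19,19) (11,18)]
2. After x ≤ 16: [(9,188/11) (9,25/16) (16,9/8) (16,149/8) (11,18)]
3. After y ≥ 0: [(9,188/11) (9,25/16) (16,9/8) (16,149/8) (11,18)]
4. After y ≤ 5: [(9,5) (9,25/16) (16,9/8) (16,5)]
5. Canonical ring: [(9,25/16) (16,9/8) (16,5) (9,5)]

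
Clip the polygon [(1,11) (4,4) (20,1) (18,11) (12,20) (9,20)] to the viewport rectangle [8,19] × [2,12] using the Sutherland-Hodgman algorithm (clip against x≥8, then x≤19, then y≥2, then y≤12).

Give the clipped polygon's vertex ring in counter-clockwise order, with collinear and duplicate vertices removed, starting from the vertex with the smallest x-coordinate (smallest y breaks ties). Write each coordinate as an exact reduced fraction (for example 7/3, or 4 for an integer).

Clipped polygon: [(8,13/4) (44/3,2) (19,2) (19,6) (18,11) (52/3,12) (8,12)]

1. After x ≥ 8: [(8,151/8) (8,13/4) (20,1) (18,11) (12,20) (9,20)]
2. After x ≤ 19: [(8,151/8) (8,13/4) (19,19/16) (19,6) (18,11) (12,20) (9,20)]
3. After y ≥ 2: [(8,151/8) (8,13/4) (44/3,2) (19,2) (19,6) (18,11) (12,20) (9,20)]
4. After y ≤ 12: [(8,12) (8,13/4) (44/3,2) (19,2) (19,6) (18,11) (52/3,12)]
5. Canonical ring: [(8,13/4) (44/3,2) (19,2) (19,6) (18,11) (52/3,12) (8,12)]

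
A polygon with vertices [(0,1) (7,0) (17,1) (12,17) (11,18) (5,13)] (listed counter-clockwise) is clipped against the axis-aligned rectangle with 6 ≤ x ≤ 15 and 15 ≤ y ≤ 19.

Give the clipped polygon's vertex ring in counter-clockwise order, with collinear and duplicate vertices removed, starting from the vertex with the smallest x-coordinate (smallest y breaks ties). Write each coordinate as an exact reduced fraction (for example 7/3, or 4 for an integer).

Clipped polygon: [(37/5,15) (101/8,15) (12,17) (11,18)]

1. After x ≥ 6: [(6,1/7) (7,0) (17,1) (12,17) (11,18) (6,83/6)]
2. After x ≤ 15: [(6,1/7) (7,0) (15,4/5) (15,37/5) (12,17) (11,18) (6,83/6)]
3. After y ≥ 15: [(101/8,15) (12,17) (11,18) (37/5,15)]
4. After y ≤ 19: [(101/8,15) (12,17) (11,18) (37/5,15)]
5. Canonical ring: [(37/5,15) (101/8,15) (12,17) (11,18)]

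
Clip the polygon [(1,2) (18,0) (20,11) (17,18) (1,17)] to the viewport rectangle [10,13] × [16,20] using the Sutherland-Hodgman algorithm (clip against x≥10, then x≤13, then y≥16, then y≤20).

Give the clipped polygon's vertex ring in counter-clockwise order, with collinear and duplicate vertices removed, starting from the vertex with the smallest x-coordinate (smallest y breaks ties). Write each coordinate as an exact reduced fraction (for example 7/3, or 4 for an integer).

Clipped polygon: [(10,16) (13,16) (13,71/4) (10,281/16)]

1. After x ≥ 10: [(10,16/17) (18,0) (20,11) (17,18) (10,281/16)]
2. After x ≤ 13: [(10,16/17) (13,10/17) (13,71/4) (10,281/16)]
3. After y ≥ 16: [(10,16) (13,16) (13,71/4) (10,281/16)]
4. After y ≤ 20: [(10,16) (13,16) (13,71/4) (10,281/16)]
5. Canonical ring: [(10,16) (13,16) (13,71/4) (10,281/16)]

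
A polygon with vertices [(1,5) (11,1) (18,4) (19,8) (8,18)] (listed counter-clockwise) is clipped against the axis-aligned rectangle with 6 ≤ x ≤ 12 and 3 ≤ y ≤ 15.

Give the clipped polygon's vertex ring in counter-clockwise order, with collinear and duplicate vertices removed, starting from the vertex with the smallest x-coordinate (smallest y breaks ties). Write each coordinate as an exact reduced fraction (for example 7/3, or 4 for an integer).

Clipped polygon: [(6,3) (12,3) (12,158/11) (113/10,15) (83/13,15) (6,100/7)]

1. After x ≥ 6: [(6,100/7) (6,3) (11,1) (18,4) (19,8) (8,18)]
2. After x ≤ 12: [(6,100/7) (6,3) (11,1) (12,10/7) (12,158/11) (8,18)]
3. After y ≥ 3: [(6,100/7) (6,3) (6,3) (12,3) (12,158/11) (8,18)]
4. After y ≤ 15: [(83/13,15) (6,100/7) (6,3) (6,3) (12,3) (12,158/11) (113/10,15)]
5. Canonical ring: [(6,3) (12,3) (12,158/11) (113/10,15) (83/13,15) (6,100/7)]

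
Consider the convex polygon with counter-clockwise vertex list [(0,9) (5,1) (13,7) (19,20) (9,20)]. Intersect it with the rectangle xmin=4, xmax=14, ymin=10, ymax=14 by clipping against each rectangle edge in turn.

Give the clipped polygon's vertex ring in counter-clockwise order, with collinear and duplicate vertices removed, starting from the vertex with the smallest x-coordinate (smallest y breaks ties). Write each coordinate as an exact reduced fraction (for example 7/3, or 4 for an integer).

Clipped polygon: [(4,10) (14,10) (14,14) (45/11,14) (4,125/9)]

1. After x ≥ 4: [(4,125/9) (4,13/5) (5,1) (13,7) (19,20) (9,20)]
2. After x ≤ 14: [(4,125/9) (4,13/5) (5,1) (13,7) (14,55/6) (14,20) (9,20)]
3. After y ≥ 10: [(4,125/9) (4,10) (14,10) (14,20) (9,20)]
4. After y ≤ 14: [(45/11,14) (4,125/9) (4,10) (14,10) (14,14)]
5. Canonical ring: [(4,10) (14,10) (14,14) (45/11,14) (4,125/9)]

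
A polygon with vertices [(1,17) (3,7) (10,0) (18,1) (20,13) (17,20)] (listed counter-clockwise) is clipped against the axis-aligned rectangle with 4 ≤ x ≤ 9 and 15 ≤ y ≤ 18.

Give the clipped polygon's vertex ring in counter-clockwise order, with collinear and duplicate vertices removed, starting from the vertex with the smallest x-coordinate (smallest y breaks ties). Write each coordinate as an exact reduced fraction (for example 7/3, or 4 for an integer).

Clipped polygon: [(4,15) (9,15) (9,18) (19/3,18) (4,281/16)]

1. After x ≥ 4: [(4,281/16) (4,6) (10,0) (18,1) (20,13) (17,20)]
2. After x ≤ 9: [(9,37/2) (4,281/16) (4,6) (9,1)]
3. After y ≥ 15: [(9,15) (9,37/2) (4,281/16) (4,15)]
4. After y ≤ 18: [(9,15) (9,18) (19/3,18) (4,281/16) (4,15)]
5. Canonical ring: [(4,15) (9,15) (9,18) (19/3,18) (4,281/16)]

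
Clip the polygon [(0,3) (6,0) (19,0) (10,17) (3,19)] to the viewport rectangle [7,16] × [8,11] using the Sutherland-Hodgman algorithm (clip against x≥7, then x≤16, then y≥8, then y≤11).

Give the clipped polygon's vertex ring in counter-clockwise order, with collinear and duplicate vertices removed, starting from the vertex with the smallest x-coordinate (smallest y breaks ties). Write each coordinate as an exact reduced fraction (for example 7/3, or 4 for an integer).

1. After x ≥ 7: [(7,0) (19,0) (10,17) (7,125/7)]
2. After x ≤ 16: [(7,0) (16,0) (16,17/3) (10,17) (7,125/7)]
3. After y ≥ 8: [(7,8) (251/17,8) (10,17) (7,125/7)]
4. After y ≤ 11: [(7,11) (7,8) (251/17,8) (224/17,11)]
5. Canonical ring: [(7,8) (251/17,8) (224/17,11) (7,11)]

Clipped polygon: [(7,8) (251/17,8) (224/17,11) (7,11)]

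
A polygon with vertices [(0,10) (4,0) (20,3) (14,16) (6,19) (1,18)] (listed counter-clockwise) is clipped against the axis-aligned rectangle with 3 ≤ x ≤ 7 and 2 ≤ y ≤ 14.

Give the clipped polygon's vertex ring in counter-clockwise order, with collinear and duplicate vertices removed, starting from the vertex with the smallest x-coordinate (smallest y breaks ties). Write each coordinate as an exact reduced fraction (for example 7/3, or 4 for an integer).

Clipped polygon: [(3,5/2) (16/5,2) (7,2) (7,14) (3,14)]

1. After x ≥ 3: [(3,5/2) (4,0) (20,3) (14,16) (6,19) (3,92/5)]
2. After x ≤ 7: [(3,5/2) (4,0) (7,9/16) (7,149/8) (6,19) (3,92/5)]
3. After y ≥ 2: [(3,5/2) (16/5,2) (7,2) (7,149/8) (6,19) (3,92/5)]
4. After y ≤ 14: [(3,14) (3,5/2) (16/5,2) (7,2) (7,14)]
5. Canonical ring: [(3,5/2) (16/5,2) (7,2) (7,14) (3,14)]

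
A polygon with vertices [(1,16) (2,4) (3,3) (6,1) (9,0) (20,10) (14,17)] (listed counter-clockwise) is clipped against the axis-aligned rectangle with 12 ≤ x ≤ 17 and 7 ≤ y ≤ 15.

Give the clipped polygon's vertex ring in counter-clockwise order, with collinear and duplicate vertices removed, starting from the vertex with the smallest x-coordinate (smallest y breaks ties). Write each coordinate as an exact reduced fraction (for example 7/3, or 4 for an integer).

Clipped polygon: [(12,7) (167/10,7) (17,80/11) (17,27/2) (110/7,15) (12,15)]

1. After x ≥ 12: [(12,219/13) (12,30/11) (20,10) (14,17)]
2. After x ≤ 17: [(12,219/13) (12,30/11) (17,80/11) (17,27/2) (14,17)]
3. After y ≥ 7: [(12,219/13) (12,7) (167/10,7) (17,80/11) (17,27/2) (14,17)]
4. After y ≤ 15: [(12,15) (12,7) (167/10,7) (17,80/11) (17,27/2) (110/7,15)]
5. Canonical ring: [(12,7) (167/10,7) (17,80/11) (17,27/2) (110/7,15) (12,15)]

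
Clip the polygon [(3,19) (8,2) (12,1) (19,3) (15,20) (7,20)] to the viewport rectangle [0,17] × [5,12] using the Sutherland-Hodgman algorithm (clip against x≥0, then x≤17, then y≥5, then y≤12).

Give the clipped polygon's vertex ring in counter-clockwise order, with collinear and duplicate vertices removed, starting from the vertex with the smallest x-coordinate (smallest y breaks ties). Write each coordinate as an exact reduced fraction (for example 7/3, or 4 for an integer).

Clipped polygon: [(86/17,12) (121/17,5) (17,5) (17,23/2) (287/17,12)]

1. After x ≥ 0: [(3,19) (8,2) (12,1) (19,3) (15,20) (7,20)]
2. After x ≤ 17: [(3,19) (8,2) (12,1) (17,17/7) (17,23/2) (15,20) (7,20)]
3. After y ≥ 5: [(3,19) (121/17,5) (17,5) (17,23/2) (15,20) (7,20)]
4. After y ≤ 12: [(86/17,12) (121/17,5) (17,5) (17,23/2) (287/17,12)]
5. Canonical ring: [(86/17,12) (121/17,5) (17,5) (17,23/2) (287/17,12)]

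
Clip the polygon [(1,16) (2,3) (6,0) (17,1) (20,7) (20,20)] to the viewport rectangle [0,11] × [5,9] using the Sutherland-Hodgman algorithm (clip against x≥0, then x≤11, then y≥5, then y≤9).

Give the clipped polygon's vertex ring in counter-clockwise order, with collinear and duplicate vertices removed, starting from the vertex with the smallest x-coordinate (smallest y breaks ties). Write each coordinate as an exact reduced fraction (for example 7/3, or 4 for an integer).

1. After x ≥ 0: [(1,16) (2,3) (6,0) (17,1) (20,7) (20,20)]
2. After x ≤ 11: [(11,344/19) (1,16) (2,3) (6,0) (11,5/11)]
3. After y ≥ 5: [(11,5) (11,344/19) (1,16) (24/13,5)]
4. After y ≤ 9: [(11,5) (11,9) (20/13,9) (24/13,5)]
5. Canonical ring: [(20/13,9) (24/13,5) (11,5) (11,9)]

Clipped polygon: [(20/13,9) (24/13,5) (11,5) (11,9)]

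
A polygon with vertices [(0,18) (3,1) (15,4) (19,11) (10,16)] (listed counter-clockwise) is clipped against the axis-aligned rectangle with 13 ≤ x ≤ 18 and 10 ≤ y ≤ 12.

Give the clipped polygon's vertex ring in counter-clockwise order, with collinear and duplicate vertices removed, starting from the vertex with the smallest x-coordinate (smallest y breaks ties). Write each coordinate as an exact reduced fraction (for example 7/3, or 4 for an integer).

1. After x ≥ 13: [(13,7/2) (15,4) (19,11) (13,43/3)]
2. After x ≤ 18: [(13,7/2) (15,4) (18,37/4) (18,104/9) (13,43/3)]
3. After y ≥ 10: [(13,10) (18,10) (18,104/9) (13,43/3)]
4. After y ≤ 12: [(13,12) (13,10) (18,10) (18,104/9) (86/5,12)]
5. Canonical ring: [(13,10) (18,10) (18,104/9) (86/5,12) (13,12)]

Clipped polygon: [(13,10) (18,10) (18,104/9) (86/5,12) (13,12)]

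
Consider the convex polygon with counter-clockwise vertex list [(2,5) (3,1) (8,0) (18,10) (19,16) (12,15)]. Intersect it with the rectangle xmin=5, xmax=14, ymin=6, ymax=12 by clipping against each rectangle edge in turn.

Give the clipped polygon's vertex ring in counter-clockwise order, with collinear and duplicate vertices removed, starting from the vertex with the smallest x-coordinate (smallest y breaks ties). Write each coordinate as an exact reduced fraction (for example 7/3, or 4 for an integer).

Clipped polygon: [(5,6) (14,6) (14,12) (9,12) (5,8)]

1. After x ≥ 5: [(5,8) (5,3/5) (8,0) (18,10) (19,16) (12,15)]
2. After x ≤ 14: [(5,8) (5,3/5) (8,0) (14,6) (14,107/7) (12,15)]
3. After y ≥ 6: [(5,8) (5,6) (14,6) (14,6) (14,107/7) (12,15)]
4. After y ≤ 12: [(9,12) (5,8) (5,6) (14,6) (14,6) (14,12)]
5. Canonical ring: [(5,6) (14,6) (14,12) (9,12) (5,8)]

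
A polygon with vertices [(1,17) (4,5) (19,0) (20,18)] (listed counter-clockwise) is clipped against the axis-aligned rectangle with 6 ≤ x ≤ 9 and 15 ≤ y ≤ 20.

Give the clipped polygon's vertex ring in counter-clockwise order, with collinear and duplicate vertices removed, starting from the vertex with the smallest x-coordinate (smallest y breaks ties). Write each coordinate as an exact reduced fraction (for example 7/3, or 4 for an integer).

Clipped polygon: [(6,15) (9,15) (9,331/19) (6,328/19)]

1. After x ≥ 6: [(6,328/19) (6,13/3) (19,0) (20,18)]
2. After x ≤ 9: [(9,331/19) (6,328/19) (6,13/3) (9,10/3)]
3. After y ≥ 15: [(9,15) (9,331/19) (6,328/19) (6,15)]
4. After y ≤ 20: [(9,15) (9,331/19) (6,328/19) (6,15)]
5. Canonical ring: [(6,15) (9,15) (9,331/19) (6,328/19)]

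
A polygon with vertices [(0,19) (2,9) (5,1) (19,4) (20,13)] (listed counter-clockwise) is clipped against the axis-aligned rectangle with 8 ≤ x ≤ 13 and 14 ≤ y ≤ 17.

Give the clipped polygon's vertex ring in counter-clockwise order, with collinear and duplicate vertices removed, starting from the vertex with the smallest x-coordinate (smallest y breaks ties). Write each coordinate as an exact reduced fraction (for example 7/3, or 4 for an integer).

1. After x ≥ 8: [(8,83/5) (8,23/14) (19,4) (20,13)]
2. After x ≤ 13: [(13,151/10) (8,83/5) (8,23/14) (13,19/7)]
3. After y ≥ 14: [(13,14) (13,151/10) (8,83/5) (8,14)]
4. After y ≤ 17: [(13,14) (13,151/10) (8,83/5) (8,14)]
5. Canonical ring: [(8,14) (13,14) (13,151/10) (8,83/5)]

Clipped polygon: [(8,14) (13,14) (13,151/10) (8,83/5)]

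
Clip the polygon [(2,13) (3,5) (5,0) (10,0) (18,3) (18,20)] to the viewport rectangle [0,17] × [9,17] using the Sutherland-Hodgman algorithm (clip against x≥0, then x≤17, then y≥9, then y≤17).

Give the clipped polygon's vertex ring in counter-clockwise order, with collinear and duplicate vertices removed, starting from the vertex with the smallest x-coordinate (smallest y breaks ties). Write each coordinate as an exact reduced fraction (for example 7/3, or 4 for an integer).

Clipped polygon: [(2,13) (5/2,9) (17,9) (17,17) (78/7,17)]

1. After x ≥ 0: [(2,13) (3,5) (5,0) (10,0) (18,3) (18,20)]
2. After x ≤ 17: [(17,313/16) (2,13) (3,5) (5,0) (10,0) (17,21/8)]
3. After y ≥ 9: [(17,9) (17,313/16) (2,13) (5/2,9)]
4. After y ≤ 17: [(17,9) (17,17) (78/7,17) (2,13) (5/2,9)]
5. Canonical ring: [(2,13) (5/2,9) (17,9) (17,17) (78/7,17)]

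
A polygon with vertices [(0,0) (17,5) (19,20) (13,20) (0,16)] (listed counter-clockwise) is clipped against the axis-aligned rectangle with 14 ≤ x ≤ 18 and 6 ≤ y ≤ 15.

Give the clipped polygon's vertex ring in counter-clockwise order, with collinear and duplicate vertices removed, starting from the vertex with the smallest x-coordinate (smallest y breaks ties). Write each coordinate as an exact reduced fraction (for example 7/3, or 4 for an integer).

1. After x ≥ 14: [(14,70/17) (17,5) (19,20) (14,20)]
2. After x ≤ 18: [(14,70/17) (17,5) (18,25/2) (18,20) (14,20)]
3. After y ≥ 6: [(14,6) (257/15,6) (18,25/2) (18,20) (14,20)]
4. After y ≤ 15: [(14,15) (14,6) (257/15,6) (18,25/2) (18,15)]
5. Canonical ring: [(14,6) (257/15,6) (18,25/2) (18,15) (14,15)]

Clipped polygon: [(14,6) (257/15,6) (18,25/2) (18,15) (14,15)]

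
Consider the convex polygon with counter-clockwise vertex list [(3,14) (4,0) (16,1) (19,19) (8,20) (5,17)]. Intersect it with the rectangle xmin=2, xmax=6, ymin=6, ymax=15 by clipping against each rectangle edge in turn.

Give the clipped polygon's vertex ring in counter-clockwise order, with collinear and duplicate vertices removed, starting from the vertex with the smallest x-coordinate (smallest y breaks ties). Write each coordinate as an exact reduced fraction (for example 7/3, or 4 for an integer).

1. After x ≥ 2: [(3,14) (4,0) (16,1) (19,19) (8,20) (5,17)]
2. After x ≤ 6: [(3,14) (4,0) (6,1/6) (6,18) (5,17)]
3. After y ≥ 6: [(3,14) (25/7,6) (6,6) (6,18) (5,17)]
4. After y ≤ 15: [(11/3,15) (3,14) (25/7,6) (6,6) (6,15)]
5. Canonical ring: [(3,14) (25/7,6) (6,6) (6,15) (11/3,15)]

Clipped polygon: [(3,14) (25/7,6) (6,6) (6,15) (11/3,15)]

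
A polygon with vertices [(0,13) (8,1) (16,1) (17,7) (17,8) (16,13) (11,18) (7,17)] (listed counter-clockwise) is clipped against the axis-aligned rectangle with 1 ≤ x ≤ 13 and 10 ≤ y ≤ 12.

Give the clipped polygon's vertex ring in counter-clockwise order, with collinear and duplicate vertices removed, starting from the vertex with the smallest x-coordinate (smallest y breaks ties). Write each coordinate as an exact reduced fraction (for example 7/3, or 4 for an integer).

1. After x ≥ 1: [(1,95/7) (1,23/2) (8,1) (16,1) (17,7) (17,8) (16,13) (11,18) (7,17)]
2. After x ≤ 13: [(1,95/7) (1,23/2) (8,1) (13,1) (13,16) (11,18) (7,17)]
3. After y ≥ 10: [(1,95/7) (1,23/2) (2,10) (13,10) (13,16) (11,18) (7,17)]
4. After y ≤ 12: [(1,12) (1,23/2) (2,10) (13,10) (13,12)]
5. Canonical ring: [(1,23/2) (2,10) (13,10) (13,12) (1,12)]

Clipped polygon: [(1,23/2) (2,10) (13,10) (13,12) (1,12)]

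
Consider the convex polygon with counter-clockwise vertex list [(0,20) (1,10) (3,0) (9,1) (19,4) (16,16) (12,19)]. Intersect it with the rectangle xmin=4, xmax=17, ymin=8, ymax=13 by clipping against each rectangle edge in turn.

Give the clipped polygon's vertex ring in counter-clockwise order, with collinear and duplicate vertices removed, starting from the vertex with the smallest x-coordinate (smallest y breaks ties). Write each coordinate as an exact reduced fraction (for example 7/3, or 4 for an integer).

1. After x ≥ 4: [(4,59/3) (4,1/6) (9,1) (19,4) (16,16) (12,19)]
2. After x ≤ 17: [(4,59/3) (4,1/6) (9,1) (17,17/5) (17,12) (16,16) (12,19)]
3. After y ≥ 8: [(4,59/3) (4,8) (17,8) (17,12) (16,16) (12,19)]
4. After y ≤ 13: [(4,13) (4,8) (17,8) (17,12) (67/4,13)]
5. Canonical ring: [(4,8) (17,8) (17,12) (67/4,13) (4,13)]

Clipped polygon: [(4,8) (17,8) (17,12) (67/4,13) (4,13)]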